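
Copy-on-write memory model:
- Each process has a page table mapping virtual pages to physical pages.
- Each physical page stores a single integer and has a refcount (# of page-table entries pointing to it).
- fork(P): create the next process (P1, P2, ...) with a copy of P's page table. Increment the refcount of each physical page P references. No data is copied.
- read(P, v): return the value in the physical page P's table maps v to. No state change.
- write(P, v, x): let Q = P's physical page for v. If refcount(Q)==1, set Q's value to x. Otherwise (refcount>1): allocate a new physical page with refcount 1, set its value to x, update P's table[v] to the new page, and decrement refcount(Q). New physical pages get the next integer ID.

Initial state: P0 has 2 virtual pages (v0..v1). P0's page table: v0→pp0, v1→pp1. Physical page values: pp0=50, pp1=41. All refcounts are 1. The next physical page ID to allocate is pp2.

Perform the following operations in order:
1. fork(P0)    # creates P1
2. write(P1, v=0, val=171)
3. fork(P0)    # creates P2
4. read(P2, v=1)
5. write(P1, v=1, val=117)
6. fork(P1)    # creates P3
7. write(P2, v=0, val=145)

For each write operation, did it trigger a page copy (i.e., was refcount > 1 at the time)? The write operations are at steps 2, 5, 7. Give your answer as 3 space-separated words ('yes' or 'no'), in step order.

Op 1: fork(P0) -> P1. 2 ppages; refcounts: pp0:2 pp1:2
Op 2: write(P1, v0, 171). refcount(pp0)=2>1 -> COPY to pp2. 3 ppages; refcounts: pp0:1 pp1:2 pp2:1
Op 3: fork(P0) -> P2. 3 ppages; refcounts: pp0:2 pp1:3 pp2:1
Op 4: read(P2, v1) -> 41. No state change.
Op 5: write(P1, v1, 117). refcount(pp1)=3>1 -> COPY to pp3. 4 ppages; refcounts: pp0:2 pp1:2 pp2:1 pp3:1
Op 6: fork(P1) -> P3. 4 ppages; refcounts: pp0:2 pp1:2 pp2:2 pp3:2
Op 7: write(P2, v0, 145). refcount(pp0)=2>1 -> COPY to pp4. 5 ppages; refcounts: pp0:1 pp1:2 pp2:2 pp3:2 pp4:1

yes yes yes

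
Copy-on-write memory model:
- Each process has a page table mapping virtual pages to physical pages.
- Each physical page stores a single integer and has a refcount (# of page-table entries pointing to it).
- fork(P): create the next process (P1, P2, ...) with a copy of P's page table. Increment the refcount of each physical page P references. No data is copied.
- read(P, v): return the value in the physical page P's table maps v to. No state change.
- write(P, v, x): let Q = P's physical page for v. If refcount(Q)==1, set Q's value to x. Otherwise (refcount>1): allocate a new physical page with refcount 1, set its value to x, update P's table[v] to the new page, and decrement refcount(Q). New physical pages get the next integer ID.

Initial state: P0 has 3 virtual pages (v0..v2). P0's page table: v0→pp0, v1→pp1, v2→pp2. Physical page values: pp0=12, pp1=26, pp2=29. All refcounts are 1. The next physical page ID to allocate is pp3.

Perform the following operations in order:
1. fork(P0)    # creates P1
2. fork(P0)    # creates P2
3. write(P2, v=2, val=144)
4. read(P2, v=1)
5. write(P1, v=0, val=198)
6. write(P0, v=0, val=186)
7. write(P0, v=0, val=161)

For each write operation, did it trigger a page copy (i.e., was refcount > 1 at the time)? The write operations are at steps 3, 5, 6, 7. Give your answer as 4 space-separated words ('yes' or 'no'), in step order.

Op 1: fork(P0) -> P1. 3 ppages; refcounts: pp0:2 pp1:2 pp2:2
Op 2: fork(P0) -> P2. 3 ppages; refcounts: pp0:3 pp1:3 pp2:3
Op 3: write(P2, v2, 144). refcount(pp2)=3>1 -> COPY to pp3. 4 ppages; refcounts: pp0:3 pp1:3 pp2:2 pp3:1
Op 4: read(P2, v1) -> 26. No state change.
Op 5: write(P1, v0, 198). refcount(pp0)=3>1 -> COPY to pp4. 5 ppages; refcounts: pp0:2 pp1:3 pp2:2 pp3:1 pp4:1
Op 6: write(P0, v0, 186). refcount(pp0)=2>1 -> COPY to pp5. 6 ppages; refcounts: pp0:1 pp1:3 pp2:2 pp3:1 pp4:1 pp5:1
Op 7: write(P0, v0, 161). refcount(pp5)=1 -> write in place. 6 ppages; refcounts: pp0:1 pp1:3 pp2:2 pp3:1 pp4:1 pp5:1

yes yes yes no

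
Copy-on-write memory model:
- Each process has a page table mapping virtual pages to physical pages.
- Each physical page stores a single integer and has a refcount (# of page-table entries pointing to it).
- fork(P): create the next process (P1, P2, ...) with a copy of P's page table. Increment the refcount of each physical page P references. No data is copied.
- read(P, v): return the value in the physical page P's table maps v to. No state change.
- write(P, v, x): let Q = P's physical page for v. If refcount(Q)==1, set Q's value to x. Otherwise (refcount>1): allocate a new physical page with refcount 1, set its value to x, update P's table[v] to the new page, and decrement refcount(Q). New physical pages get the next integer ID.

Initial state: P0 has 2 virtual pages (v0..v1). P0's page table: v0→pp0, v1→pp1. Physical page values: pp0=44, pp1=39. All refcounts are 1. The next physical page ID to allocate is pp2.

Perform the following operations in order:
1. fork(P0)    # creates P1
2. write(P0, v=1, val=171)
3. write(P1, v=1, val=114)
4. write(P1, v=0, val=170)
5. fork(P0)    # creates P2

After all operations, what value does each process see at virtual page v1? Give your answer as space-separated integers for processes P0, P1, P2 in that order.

Answer: 171 114 171

Derivation:
Op 1: fork(P0) -> P1. 2 ppages; refcounts: pp0:2 pp1:2
Op 2: write(P0, v1, 171). refcount(pp1)=2>1 -> COPY to pp2. 3 ppages; refcounts: pp0:2 pp1:1 pp2:1
Op 3: write(P1, v1, 114). refcount(pp1)=1 -> write in place. 3 ppages; refcounts: pp0:2 pp1:1 pp2:1
Op 4: write(P1, v0, 170). refcount(pp0)=2>1 -> COPY to pp3. 4 ppages; refcounts: pp0:1 pp1:1 pp2:1 pp3:1
Op 5: fork(P0) -> P2. 4 ppages; refcounts: pp0:2 pp1:1 pp2:2 pp3:1
P0: v1 -> pp2 = 171
P1: v1 -> pp1 = 114
P2: v1 -> pp2 = 171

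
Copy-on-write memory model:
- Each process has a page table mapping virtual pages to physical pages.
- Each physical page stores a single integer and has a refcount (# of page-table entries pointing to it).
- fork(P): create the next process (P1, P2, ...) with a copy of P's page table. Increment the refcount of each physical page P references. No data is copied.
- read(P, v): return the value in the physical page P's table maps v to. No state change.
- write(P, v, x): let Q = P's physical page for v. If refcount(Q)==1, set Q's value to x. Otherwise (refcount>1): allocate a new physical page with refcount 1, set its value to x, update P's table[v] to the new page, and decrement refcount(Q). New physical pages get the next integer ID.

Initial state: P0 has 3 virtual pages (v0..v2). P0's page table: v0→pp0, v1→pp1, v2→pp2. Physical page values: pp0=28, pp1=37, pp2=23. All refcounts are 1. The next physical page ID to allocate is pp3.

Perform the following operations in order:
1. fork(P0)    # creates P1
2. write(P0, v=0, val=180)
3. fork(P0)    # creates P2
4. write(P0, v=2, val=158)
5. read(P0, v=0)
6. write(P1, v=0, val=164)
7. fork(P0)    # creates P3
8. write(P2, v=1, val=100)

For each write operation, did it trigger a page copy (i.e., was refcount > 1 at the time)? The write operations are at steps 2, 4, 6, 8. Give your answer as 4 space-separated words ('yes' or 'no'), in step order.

Op 1: fork(P0) -> P1. 3 ppages; refcounts: pp0:2 pp1:2 pp2:2
Op 2: write(P0, v0, 180). refcount(pp0)=2>1 -> COPY to pp3. 4 ppages; refcounts: pp0:1 pp1:2 pp2:2 pp3:1
Op 3: fork(P0) -> P2. 4 ppages; refcounts: pp0:1 pp1:3 pp2:3 pp3:2
Op 4: write(P0, v2, 158). refcount(pp2)=3>1 -> COPY to pp4. 5 ppages; refcounts: pp0:1 pp1:3 pp2:2 pp3:2 pp4:1
Op 5: read(P0, v0) -> 180. No state change.
Op 6: write(P1, v0, 164). refcount(pp0)=1 -> write in place. 5 ppages; refcounts: pp0:1 pp1:3 pp2:2 pp3:2 pp4:1
Op 7: fork(P0) -> P3. 5 ppages; refcounts: pp0:1 pp1:4 pp2:2 pp3:3 pp4:2
Op 8: write(P2, v1, 100). refcount(pp1)=4>1 -> COPY to pp5. 6 ppages; refcounts: pp0:1 pp1:3 pp2:2 pp3:3 pp4:2 pp5:1

yes yes no yes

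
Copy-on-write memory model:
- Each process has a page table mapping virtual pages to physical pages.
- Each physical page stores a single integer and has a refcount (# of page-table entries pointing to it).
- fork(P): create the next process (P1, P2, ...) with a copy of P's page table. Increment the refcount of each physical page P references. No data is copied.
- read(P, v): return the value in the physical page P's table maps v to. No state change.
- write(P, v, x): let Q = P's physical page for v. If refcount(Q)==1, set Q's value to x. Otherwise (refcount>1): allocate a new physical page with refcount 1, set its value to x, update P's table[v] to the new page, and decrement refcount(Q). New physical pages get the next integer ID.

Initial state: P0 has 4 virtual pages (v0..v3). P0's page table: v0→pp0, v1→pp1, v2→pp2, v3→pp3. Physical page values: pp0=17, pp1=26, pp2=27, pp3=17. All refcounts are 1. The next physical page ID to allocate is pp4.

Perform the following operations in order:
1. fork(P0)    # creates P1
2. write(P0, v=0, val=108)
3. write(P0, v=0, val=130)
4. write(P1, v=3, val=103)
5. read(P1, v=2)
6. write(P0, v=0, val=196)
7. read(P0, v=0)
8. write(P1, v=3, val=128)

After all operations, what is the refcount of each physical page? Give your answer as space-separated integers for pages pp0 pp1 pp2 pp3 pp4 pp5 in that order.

Answer: 1 2 2 1 1 1

Derivation:
Op 1: fork(P0) -> P1. 4 ppages; refcounts: pp0:2 pp1:2 pp2:2 pp3:2
Op 2: write(P0, v0, 108). refcount(pp0)=2>1 -> COPY to pp4. 5 ppages; refcounts: pp0:1 pp1:2 pp2:2 pp3:2 pp4:1
Op 3: write(P0, v0, 130). refcount(pp4)=1 -> write in place. 5 ppages; refcounts: pp0:1 pp1:2 pp2:2 pp3:2 pp4:1
Op 4: write(P1, v3, 103). refcount(pp3)=2>1 -> COPY to pp5. 6 ppages; refcounts: pp0:1 pp1:2 pp2:2 pp3:1 pp4:1 pp5:1
Op 5: read(P1, v2) -> 27. No state change.
Op 6: write(P0, v0, 196). refcount(pp4)=1 -> write in place. 6 ppages; refcounts: pp0:1 pp1:2 pp2:2 pp3:1 pp4:1 pp5:1
Op 7: read(P0, v0) -> 196. No state change.
Op 8: write(P1, v3, 128). refcount(pp5)=1 -> write in place. 6 ppages; refcounts: pp0:1 pp1:2 pp2:2 pp3:1 pp4:1 pp5:1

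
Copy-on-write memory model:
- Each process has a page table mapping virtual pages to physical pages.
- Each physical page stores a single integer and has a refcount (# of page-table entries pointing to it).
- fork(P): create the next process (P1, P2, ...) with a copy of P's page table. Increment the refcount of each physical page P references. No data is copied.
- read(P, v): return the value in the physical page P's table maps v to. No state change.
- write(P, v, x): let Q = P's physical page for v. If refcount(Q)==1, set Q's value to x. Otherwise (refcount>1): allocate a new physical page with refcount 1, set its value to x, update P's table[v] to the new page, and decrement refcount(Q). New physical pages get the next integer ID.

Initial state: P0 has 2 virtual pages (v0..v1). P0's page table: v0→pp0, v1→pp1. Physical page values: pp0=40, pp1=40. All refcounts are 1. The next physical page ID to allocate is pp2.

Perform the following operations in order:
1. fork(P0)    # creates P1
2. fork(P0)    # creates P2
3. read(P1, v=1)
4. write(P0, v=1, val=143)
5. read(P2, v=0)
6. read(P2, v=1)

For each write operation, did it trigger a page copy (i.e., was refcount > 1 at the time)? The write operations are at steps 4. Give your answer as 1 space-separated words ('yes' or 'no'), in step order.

Op 1: fork(P0) -> P1. 2 ppages; refcounts: pp0:2 pp1:2
Op 2: fork(P0) -> P2. 2 ppages; refcounts: pp0:3 pp1:3
Op 3: read(P1, v1) -> 40. No state change.
Op 4: write(P0, v1, 143). refcount(pp1)=3>1 -> COPY to pp2. 3 ppages; refcounts: pp0:3 pp1:2 pp2:1
Op 5: read(P2, v0) -> 40. No state change.
Op 6: read(P2, v1) -> 40. No state change.

yes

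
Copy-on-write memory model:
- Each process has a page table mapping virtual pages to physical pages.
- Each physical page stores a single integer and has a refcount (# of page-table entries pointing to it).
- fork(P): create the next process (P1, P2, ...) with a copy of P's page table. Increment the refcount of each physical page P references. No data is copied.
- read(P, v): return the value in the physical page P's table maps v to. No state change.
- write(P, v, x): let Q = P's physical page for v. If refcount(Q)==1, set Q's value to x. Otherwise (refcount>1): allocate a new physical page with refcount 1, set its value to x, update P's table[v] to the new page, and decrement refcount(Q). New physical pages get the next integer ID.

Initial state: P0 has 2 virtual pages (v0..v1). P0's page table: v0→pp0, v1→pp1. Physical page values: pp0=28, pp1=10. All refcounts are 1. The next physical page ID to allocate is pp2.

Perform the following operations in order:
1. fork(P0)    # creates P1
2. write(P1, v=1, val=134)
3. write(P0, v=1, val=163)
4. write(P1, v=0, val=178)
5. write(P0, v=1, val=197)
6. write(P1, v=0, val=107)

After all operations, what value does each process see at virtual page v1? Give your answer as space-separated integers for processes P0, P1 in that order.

Answer: 197 134

Derivation:
Op 1: fork(P0) -> P1. 2 ppages; refcounts: pp0:2 pp1:2
Op 2: write(P1, v1, 134). refcount(pp1)=2>1 -> COPY to pp2. 3 ppages; refcounts: pp0:2 pp1:1 pp2:1
Op 3: write(P0, v1, 163). refcount(pp1)=1 -> write in place. 3 ppages; refcounts: pp0:2 pp1:1 pp2:1
Op 4: write(P1, v0, 178). refcount(pp0)=2>1 -> COPY to pp3. 4 ppages; refcounts: pp0:1 pp1:1 pp2:1 pp3:1
Op 5: write(P0, v1, 197). refcount(pp1)=1 -> write in place. 4 ppages; refcounts: pp0:1 pp1:1 pp2:1 pp3:1
Op 6: write(P1, v0, 107). refcount(pp3)=1 -> write in place. 4 ppages; refcounts: pp0:1 pp1:1 pp2:1 pp3:1
P0: v1 -> pp1 = 197
P1: v1 -> pp2 = 134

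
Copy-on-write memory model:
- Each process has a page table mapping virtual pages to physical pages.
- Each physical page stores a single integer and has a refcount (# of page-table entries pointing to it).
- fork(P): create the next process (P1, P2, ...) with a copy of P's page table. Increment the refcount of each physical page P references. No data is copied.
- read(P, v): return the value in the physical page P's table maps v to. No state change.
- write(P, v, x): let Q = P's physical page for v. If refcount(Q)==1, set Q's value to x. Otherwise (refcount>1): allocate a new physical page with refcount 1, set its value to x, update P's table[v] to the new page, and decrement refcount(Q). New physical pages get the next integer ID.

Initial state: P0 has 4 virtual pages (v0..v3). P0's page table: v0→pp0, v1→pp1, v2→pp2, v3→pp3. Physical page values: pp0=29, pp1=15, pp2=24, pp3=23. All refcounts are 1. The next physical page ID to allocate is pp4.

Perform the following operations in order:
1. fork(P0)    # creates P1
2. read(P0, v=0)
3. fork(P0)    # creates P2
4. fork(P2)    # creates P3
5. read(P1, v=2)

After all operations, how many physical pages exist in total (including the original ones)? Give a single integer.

Op 1: fork(P0) -> P1. 4 ppages; refcounts: pp0:2 pp1:2 pp2:2 pp3:2
Op 2: read(P0, v0) -> 29. No state change.
Op 3: fork(P0) -> P2. 4 ppages; refcounts: pp0:3 pp1:3 pp2:3 pp3:3
Op 4: fork(P2) -> P3. 4 ppages; refcounts: pp0:4 pp1:4 pp2:4 pp3:4
Op 5: read(P1, v2) -> 24. No state change.

Answer: 4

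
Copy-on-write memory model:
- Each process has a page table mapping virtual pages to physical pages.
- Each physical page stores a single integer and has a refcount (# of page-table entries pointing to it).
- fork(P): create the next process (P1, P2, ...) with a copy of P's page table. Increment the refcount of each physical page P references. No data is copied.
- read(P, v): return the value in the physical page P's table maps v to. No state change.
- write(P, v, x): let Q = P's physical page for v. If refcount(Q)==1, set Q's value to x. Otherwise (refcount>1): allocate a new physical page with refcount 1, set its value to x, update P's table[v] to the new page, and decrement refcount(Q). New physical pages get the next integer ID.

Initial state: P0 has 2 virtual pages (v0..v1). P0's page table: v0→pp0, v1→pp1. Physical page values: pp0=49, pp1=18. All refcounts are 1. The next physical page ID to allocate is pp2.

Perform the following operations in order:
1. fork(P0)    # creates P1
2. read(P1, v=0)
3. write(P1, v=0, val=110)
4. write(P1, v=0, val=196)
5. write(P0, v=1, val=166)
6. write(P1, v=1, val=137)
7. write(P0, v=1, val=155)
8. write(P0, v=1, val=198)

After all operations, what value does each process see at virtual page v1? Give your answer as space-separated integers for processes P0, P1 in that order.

Answer: 198 137

Derivation:
Op 1: fork(P0) -> P1. 2 ppages; refcounts: pp0:2 pp1:2
Op 2: read(P1, v0) -> 49. No state change.
Op 3: write(P1, v0, 110). refcount(pp0)=2>1 -> COPY to pp2. 3 ppages; refcounts: pp0:1 pp1:2 pp2:1
Op 4: write(P1, v0, 196). refcount(pp2)=1 -> write in place. 3 ppages; refcounts: pp0:1 pp1:2 pp2:1
Op 5: write(P0, v1, 166). refcount(pp1)=2>1 -> COPY to pp3. 4 ppages; refcounts: pp0:1 pp1:1 pp2:1 pp3:1
Op 6: write(P1, v1, 137). refcount(pp1)=1 -> write in place. 4 ppages; refcounts: pp0:1 pp1:1 pp2:1 pp3:1
Op 7: write(P0, v1, 155). refcount(pp3)=1 -> write in place. 4 ppages; refcounts: pp0:1 pp1:1 pp2:1 pp3:1
Op 8: write(P0, v1, 198). refcount(pp3)=1 -> write in place. 4 ppages; refcounts: pp0:1 pp1:1 pp2:1 pp3:1
P0: v1 -> pp3 = 198
P1: v1 -> pp1 = 137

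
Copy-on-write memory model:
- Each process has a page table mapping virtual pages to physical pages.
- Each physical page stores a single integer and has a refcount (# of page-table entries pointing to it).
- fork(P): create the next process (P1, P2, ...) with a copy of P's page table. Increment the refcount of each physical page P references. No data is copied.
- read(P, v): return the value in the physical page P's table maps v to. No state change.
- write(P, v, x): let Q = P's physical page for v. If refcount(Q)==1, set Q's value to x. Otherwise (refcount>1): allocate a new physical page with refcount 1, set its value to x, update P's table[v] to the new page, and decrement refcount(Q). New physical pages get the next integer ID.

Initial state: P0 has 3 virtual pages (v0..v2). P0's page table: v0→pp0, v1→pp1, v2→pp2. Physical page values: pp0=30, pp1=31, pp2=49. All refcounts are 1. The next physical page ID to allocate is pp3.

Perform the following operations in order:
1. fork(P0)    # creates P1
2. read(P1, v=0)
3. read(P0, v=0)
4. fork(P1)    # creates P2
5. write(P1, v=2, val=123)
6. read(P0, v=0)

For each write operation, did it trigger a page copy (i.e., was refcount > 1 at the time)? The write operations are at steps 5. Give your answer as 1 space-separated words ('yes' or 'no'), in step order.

Op 1: fork(P0) -> P1. 3 ppages; refcounts: pp0:2 pp1:2 pp2:2
Op 2: read(P1, v0) -> 30. No state change.
Op 3: read(P0, v0) -> 30. No state change.
Op 4: fork(P1) -> P2. 3 ppages; refcounts: pp0:3 pp1:3 pp2:3
Op 5: write(P1, v2, 123). refcount(pp2)=3>1 -> COPY to pp3. 4 ppages; refcounts: pp0:3 pp1:3 pp2:2 pp3:1
Op 6: read(P0, v0) -> 30. No state change.

yes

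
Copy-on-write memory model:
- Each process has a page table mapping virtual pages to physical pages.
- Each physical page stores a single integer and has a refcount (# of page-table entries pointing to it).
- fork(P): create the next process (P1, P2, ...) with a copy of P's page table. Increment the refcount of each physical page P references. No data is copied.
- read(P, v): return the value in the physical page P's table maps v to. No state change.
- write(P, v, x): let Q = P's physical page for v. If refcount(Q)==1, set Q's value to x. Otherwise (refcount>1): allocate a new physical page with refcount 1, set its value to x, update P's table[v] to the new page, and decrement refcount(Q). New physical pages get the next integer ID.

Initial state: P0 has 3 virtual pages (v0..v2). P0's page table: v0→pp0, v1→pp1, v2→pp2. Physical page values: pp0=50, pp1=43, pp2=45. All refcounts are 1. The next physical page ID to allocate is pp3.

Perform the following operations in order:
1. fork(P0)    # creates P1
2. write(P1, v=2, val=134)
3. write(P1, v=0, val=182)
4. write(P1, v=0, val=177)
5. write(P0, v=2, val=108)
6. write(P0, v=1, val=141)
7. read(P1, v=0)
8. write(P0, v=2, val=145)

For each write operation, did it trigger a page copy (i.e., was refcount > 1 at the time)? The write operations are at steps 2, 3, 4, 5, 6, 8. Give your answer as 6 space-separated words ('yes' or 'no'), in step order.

Op 1: fork(P0) -> P1. 3 ppages; refcounts: pp0:2 pp1:2 pp2:2
Op 2: write(P1, v2, 134). refcount(pp2)=2>1 -> COPY to pp3. 4 ppages; refcounts: pp0:2 pp1:2 pp2:1 pp3:1
Op 3: write(P1, v0, 182). refcount(pp0)=2>1 -> COPY to pp4. 5 ppages; refcounts: pp0:1 pp1:2 pp2:1 pp3:1 pp4:1
Op 4: write(P1, v0, 177). refcount(pp4)=1 -> write in place. 5 ppages; refcounts: pp0:1 pp1:2 pp2:1 pp3:1 pp4:1
Op 5: write(P0, v2, 108). refcount(pp2)=1 -> write in place. 5 ppages; refcounts: pp0:1 pp1:2 pp2:1 pp3:1 pp4:1
Op 6: write(P0, v1, 141). refcount(pp1)=2>1 -> COPY to pp5. 6 ppages; refcounts: pp0:1 pp1:1 pp2:1 pp3:1 pp4:1 pp5:1
Op 7: read(P1, v0) -> 177. No state change.
Op 8: write(P0, v2, 145). refcount(pp2)=1 -> write in place. 6 ppages; refcounts: pp0:1 pp1:1 pp2:1 pp3:1 pp4:1 pp5:1

yes yes no no yes no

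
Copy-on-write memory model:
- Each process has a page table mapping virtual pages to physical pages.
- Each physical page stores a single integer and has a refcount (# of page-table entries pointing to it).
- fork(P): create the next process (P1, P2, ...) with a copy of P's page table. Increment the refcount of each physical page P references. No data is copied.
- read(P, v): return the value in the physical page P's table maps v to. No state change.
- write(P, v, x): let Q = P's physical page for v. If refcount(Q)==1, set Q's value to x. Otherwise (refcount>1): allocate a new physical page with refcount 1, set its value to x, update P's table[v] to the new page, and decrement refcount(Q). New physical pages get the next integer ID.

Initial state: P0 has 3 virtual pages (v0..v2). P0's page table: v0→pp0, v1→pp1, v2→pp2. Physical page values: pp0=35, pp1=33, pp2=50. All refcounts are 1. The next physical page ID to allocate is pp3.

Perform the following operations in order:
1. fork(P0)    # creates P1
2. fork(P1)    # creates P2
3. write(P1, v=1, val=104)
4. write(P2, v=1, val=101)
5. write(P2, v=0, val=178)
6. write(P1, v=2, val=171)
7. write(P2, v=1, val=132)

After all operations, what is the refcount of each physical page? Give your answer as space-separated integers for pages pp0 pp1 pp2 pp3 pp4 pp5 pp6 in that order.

Op 1: fork(P0) -> P1. 3 ppages; refcounts: pp0:2 pp1:2 pp2:2
Op 2: fork(P1) -> P2. 3 ppages; refcounts: pp0:3 pp1:3 pp2:3
Op 3: write(P1, v1, 104). refcount(pp1)=3>1 -> COPY to pp3. 4 ppages; refcounts: pp0:3 pp1:2 pp2:3 pp3:1
Op 4: write(P2, v1, 101). refcount(pp1)=2>1 -> COPY to pp4. 5 ppages; refcounts: pp0:3 pp1:1 pp2:3 pp3:1 pp4:1
Op 5: write(P2, v0, 178). refcount(pp0)=3>1 -> COPY to pp5. 6 ppages; refcounts: pp0:2 pp1:1 pp2:3 pp3:1 pp4:1 pp5:1
Op 6: write(P1, v2, 171). refcount(pp2)=3>1 -> COPY to pp6. 7 ppages; refcounts: pp0:2 pp1:1 pp2:2 pp3:1 pp4:1 pp5:1 pp6:1
Op 7: write(P2, v1, 132). refcount(pp4)=1 -> write in place. 7 ppages; refcounts: pp0:2 pp1:1 pp2:2 pp3:1 pp4:1 pp5:1 pp6:1

Answer: 2 1 2 1 1 1 1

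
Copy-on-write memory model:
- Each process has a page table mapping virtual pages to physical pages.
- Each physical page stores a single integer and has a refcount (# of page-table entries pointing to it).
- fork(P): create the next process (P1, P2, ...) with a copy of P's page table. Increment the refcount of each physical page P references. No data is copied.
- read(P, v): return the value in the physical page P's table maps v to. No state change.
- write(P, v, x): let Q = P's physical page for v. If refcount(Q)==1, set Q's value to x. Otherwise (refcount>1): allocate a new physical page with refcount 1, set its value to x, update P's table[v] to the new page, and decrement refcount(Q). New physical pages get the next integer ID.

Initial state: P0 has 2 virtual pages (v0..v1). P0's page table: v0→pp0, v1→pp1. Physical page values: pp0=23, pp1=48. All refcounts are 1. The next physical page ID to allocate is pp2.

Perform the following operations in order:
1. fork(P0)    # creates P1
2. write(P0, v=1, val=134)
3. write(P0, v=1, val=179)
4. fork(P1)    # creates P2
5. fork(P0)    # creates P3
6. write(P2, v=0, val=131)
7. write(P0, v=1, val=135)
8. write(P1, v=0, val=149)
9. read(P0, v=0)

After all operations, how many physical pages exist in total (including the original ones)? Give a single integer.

Answer: 6

Derivation:
Op 1: fork(P0) -> P1. 2 ppages; refcounts: pp0:2 pp1:2
Op 2: write(P0, v1, 134). refcount(pp1)=2>1 -> COPY to pp2. 3 ppages; refcounts: pp0:2 pp1:1 pp2:1
Op 3: write(P0, v1, 179). refcount(pp2)=1 -> write in place. 3 ppages; refcounts: pp0:2 pp1:1 pp2:1
Op 4: fork(P1) -> P2. 3 ppages; refcounts: pp0:3 pp1:2 pp2:1
Op 5: fork(P0) -> P3. 3 ppages; refcounts: pp0:4 pp1:2 pp2:2
Op 6: write(P2, v0, 131). refcount(pp0)=4>1 -> COPY to pp3. 4 ppages; refcounts: pp0:3 pp1:2 pp2:2 pp3:1
Op 7: write(P0, v1, 135). refcount(pp2)=2>1 -> COPY to pp4. 5 ppages; refcounts: pp0:3 pp1:2 pp2:1 pp3:1 pp4:1
Op 8: write(P1, v0, 149). refcount(pp0)=3>1 -> COPY to pp5. 6 ppages; refcounts: pp0:2 pp1:2 pp2:1 pp3:1 pp4:1 pp5:1
Op 9: read(P0, v0) -> 23. No state change.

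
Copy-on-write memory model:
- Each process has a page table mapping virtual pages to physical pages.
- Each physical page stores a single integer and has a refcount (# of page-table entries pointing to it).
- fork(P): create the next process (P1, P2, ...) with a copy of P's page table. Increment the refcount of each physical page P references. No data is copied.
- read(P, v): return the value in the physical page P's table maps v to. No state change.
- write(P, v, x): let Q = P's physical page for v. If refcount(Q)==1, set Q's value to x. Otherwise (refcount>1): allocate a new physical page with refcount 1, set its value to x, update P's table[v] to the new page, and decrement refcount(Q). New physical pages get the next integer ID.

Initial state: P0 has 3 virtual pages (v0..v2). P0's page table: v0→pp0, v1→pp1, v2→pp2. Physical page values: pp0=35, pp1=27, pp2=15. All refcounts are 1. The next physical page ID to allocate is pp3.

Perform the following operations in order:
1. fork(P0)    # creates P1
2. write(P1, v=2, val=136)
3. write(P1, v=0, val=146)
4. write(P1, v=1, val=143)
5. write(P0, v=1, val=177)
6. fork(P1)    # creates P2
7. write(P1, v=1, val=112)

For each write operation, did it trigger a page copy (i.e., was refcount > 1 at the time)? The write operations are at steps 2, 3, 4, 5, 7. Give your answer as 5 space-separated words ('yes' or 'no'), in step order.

Op 1: fork(P0) -> P1. 3 ppages; refcounts: pp0:2 pp1:2 pp2:2
Op 2: write(P1, v2, 136). refcount(pp2)=2>1 -> COPY to pp3. 4 ppages; refcounts: pp0:2 pp1:2 pp2:1 pp3:1
Op 3: write(P1, v0, 146). refcount(pp0)=2>1 -> COPY to pp4. 5 ppages; refcounts: pp0:1 pp1:2 pp2:1 pp3:1 pp4:1
Op 4: write(P1, v1, 143). refcount(pp1)=2>1 -> COPY to pp5. 6 ppages; refcounts: pp0:1 pp1:1 pp2:1 pp3:1 pp4:1 pp5:1
Op 5: write(P0, v1, 177). refcount(pp1)=1 -> write in place. 6 ppages; refcounts: pp0:1 pp1:1 pp2:1 pp3:1 pp4:1 pp5:1
Op 6: fork(P1) -> P2. 6 ppages; refcounts: pp0:1 pp1:1 pp2:1 pp3:2 pp4:2 pp5:2
Op 7: write(P1, v1, 112). refcount(pp5)=2>1 -> COPY to pp6. 7 ppages; refcounts: pp0:1 pp1:1 pp2:1 pp3:2 pp4:2 pp5:1 pp6:1

yes yes yes no yes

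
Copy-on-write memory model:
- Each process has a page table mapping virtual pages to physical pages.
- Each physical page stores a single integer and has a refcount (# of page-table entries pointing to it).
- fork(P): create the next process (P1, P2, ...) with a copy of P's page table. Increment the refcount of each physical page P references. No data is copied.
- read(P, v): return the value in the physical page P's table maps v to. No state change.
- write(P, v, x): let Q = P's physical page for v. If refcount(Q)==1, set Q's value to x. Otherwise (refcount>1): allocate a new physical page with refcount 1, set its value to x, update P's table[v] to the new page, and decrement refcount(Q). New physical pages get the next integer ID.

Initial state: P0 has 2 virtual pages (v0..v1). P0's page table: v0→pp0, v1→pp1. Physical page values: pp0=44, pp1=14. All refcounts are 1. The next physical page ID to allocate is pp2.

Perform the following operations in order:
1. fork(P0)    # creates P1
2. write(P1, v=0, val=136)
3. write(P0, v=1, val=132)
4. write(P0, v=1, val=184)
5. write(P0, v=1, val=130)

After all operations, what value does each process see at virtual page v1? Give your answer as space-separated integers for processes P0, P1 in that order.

Op 1: fork(P0) -> P1. 2 ppages; refcounts: pp0:2 pp1:2
Op 2: write(P1, v0, 136). refcount(pp0)=2>1 -> COPY to pp2. 3 ppages; refcounts: pp0:1 pp1:2 pp2:1
Op 3: write(P0, v1, 132). refcount(pp1)=2>1 -> COPY to pp3. 4 ppages; refcounts: pp0:1 pp1:1 pp2:1 pp3:1
Op 4: write(P0, v1, 184). refcount(pp3)=1 -> write in place. 4 ppages; refcounts: pp0:1 pp1:1 pp2:1 pp3:1
Op 5: write(P0, v1, 130). refcount(pp3)=1 -> write in place. 4 ppages; refcounts: pp0:1 pp1:1 pp2:1 pp3:1
P0: v1 -> pp3 = 130
P1: v1 -> pp1 = 14

Answer: 130 14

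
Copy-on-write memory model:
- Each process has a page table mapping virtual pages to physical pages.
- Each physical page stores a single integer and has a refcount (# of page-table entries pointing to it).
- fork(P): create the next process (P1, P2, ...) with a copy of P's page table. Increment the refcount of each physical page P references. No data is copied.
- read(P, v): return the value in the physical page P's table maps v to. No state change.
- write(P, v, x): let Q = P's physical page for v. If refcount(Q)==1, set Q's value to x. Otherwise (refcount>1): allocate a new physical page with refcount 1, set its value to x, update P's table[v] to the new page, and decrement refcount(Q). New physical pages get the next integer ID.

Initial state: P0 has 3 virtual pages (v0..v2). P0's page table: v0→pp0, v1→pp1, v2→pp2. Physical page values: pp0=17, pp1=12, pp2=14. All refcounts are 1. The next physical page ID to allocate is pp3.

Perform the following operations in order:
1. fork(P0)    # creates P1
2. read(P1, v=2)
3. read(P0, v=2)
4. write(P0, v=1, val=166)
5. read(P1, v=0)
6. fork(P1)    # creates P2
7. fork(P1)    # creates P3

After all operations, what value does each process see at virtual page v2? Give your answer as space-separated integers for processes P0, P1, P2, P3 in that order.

Answer: 14 14 14 14

Derivation:
Op 1: fork(P0) -> P1. 3 ppages; refcounts: pp0:2 pp1:2 pp2:2
Op 2: read(P1, v2) -> 14. No state change.
Op 3: read(P0, v2) -> 14. No state change.
Op 4: write(P0, v1, 166). refcount(pp1)=2>1 -> COPY to pp3. 4 ppages; refcounts: pp0:2 pp1:1 pp2:2 pp3:1
Op 5: read(P1, v0) -> 17. No state change.
Op 6: fork(P1) -> P2. 4 ppages; refcounts: pp0:3 pp1:2 pp2:3 pp3:1
Op 7: fork(P1) -> P3. 4 ppages; refcounts: pp0:4 pp1:3 pp2:4 pp3:1
P0: v2 -> pp2 = 14
P1: v2 -> pp2 = 14
P2: v2 -> pp2 = 14
P3: v2 -> pp2 = 14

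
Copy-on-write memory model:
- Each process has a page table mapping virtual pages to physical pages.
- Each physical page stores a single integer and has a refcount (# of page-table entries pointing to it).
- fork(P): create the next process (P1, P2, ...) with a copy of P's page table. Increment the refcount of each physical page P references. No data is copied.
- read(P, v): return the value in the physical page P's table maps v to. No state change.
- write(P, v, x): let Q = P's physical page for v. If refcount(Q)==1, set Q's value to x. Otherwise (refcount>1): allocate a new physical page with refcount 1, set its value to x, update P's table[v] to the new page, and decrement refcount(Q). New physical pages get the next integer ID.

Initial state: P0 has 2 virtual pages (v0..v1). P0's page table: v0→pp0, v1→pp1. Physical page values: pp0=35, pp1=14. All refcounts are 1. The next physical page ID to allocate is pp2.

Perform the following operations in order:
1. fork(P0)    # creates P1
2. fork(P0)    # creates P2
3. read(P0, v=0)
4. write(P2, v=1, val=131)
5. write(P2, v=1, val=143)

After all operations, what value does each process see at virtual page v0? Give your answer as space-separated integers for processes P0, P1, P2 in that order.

Op 1: fork(P0) -> P1. 2 ppages; refcounts: pp0:2 pp1:2
Op 2: fork(P0) -> P2. 2 ppages; refcounts: pp0:3 pp1:3
Op 3: read(P0, v0) -> 35. No state change.
Op 4: write(P2, v1, 131). refcount(pp1)=3>1 -> COPY to pp2. 3 ppages; refcounts: pp0:3 pp1:2 pp2:1
Op 5: write(P2, v1, 143). refcount(pp2)=1 -> write in place. 3 ppages; refcounts: pp0:3 pp1:2 pp2:1
P0: v0 -> pp0 = 35
P1: v0 -> pp0 = 35
P2: v0 -> pp0 = 35

Answer: 35 35 35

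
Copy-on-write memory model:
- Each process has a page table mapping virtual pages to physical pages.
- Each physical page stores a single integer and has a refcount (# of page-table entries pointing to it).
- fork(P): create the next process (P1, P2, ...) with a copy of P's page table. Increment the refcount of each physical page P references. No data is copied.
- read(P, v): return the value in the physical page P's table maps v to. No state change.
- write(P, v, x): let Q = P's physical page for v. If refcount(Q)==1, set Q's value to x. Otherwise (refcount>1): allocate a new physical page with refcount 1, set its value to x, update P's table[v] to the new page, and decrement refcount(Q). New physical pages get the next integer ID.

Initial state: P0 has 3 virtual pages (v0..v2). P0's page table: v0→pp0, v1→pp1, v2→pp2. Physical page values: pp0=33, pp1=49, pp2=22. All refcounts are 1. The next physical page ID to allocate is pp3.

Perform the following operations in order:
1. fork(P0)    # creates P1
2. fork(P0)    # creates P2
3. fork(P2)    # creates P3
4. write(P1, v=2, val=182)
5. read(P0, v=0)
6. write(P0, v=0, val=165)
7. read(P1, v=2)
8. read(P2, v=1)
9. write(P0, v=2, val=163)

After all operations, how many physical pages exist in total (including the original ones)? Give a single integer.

Answer: 6

Derivation:
Op 1: fork(P0) -> P1. 3 ppages; refcounts: pp0:2 pp1:2 pp2:2
Op 2: fork(P0) -> P2. 3 ppages; refcounts: pp0:3 pp1:3 pp2:3
Op 3: fork(P2) -> P3. 3 ppages; refcounts: pp0:4 pp1:4 pp2:4
Op 4: write(P1, v2, 182). refcount(pp2)=4>1 -> COPY to pp3. 4 ppages; refcounts: pp0:4 pp1:4 pp2:3 pp3:1
Op 5: read(P0, v0) -> 33. No state change.
Op 6: write(P0, v0, 165). refcount(pp0)=4>1 -> COPY to pp4. 5 ppages; refcounts: pp0:3 pp1:4 pp2:3 pp3:1 pp4:1
Op 7: read(P1, v2) -> 182. No state change.
Op 8: read(P2, v1) -> 49. No state change.
Op 9: write(P0, v2, 163). refcount(pp2)=3>1 -> COPY to pp5. 6 ppages; refcounts: pp0:3 pp1:4 pp2:2 pp3:1 pp4:1 pp5:1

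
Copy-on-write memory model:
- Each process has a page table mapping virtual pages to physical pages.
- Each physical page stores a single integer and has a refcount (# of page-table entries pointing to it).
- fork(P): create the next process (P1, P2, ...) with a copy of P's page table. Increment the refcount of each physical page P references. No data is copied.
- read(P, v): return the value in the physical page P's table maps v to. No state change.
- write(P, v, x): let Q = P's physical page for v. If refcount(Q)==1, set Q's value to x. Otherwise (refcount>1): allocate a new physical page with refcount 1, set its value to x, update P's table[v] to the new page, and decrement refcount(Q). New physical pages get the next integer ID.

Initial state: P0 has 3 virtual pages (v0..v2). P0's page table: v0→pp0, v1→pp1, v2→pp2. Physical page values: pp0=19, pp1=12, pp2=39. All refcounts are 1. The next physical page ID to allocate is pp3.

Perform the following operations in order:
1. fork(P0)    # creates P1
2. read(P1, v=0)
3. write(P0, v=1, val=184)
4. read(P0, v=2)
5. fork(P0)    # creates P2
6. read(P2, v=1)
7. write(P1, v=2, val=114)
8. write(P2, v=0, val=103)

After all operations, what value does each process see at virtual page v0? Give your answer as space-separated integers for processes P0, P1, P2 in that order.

Op 1: fork(P0) -> P1. 3 ppages; refcounts: pp0:2 pp1:2 pp2:2
Op 2: read(P1, v0) -> 19. No state change.
Op 3: write(P0, v1, 184). refcount(pp1)=2>1 -> COPY to pp3. 4 ppages; refcounts: pp0:2 pp1:1 pp2:2 pp3:1
Op 4: read(P0, v2) -> 39. No state change.
Op 5: fork(P0) -> P2. 4 ppages; refcounts: pp0:3 pp1:1 pp2:3 pp3:2
Op 6: read(P2, v1) -> 184. No state change.
Op 7: write(P1, v2, 114). refcount(pp2)=3>1 -> COPY to pp4. 5 ppages; refcounts: pp0:3 pp1:1 pp2:2 pp3:2 pp4:1
Op 8: write(P2, v0, 103). refcount(pp0)=3>1 -> COPY to pp5. 6 ppages; refcounts: pp0:2 pp1:1 pp2:2 pp3:2 pp4:1 pp5:1
P0: v0 -> pp0 = 19
P1: v0 -> pp0 = 19
P2: v0 -> pp5 = 103

Answer: 19 19 103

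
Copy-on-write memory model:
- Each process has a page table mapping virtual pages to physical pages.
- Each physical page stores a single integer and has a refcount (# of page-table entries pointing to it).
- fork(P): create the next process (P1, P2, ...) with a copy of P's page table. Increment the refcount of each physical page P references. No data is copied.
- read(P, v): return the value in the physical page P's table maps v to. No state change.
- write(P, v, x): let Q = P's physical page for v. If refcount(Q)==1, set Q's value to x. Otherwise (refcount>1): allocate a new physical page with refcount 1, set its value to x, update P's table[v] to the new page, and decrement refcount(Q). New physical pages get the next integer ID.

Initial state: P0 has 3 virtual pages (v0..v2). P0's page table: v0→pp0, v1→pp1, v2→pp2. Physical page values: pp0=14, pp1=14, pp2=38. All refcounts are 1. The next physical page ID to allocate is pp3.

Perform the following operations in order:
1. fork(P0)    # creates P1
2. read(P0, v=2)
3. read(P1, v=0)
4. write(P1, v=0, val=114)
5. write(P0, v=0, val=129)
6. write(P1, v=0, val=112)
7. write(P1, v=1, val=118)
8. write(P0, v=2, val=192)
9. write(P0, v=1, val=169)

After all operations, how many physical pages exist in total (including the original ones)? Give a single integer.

Answer: 6

Derivation:
Op 1: fork(P0) -> P1. 3 ppages; refcounts: pp0:2 pp1:2 pp2:2
Op 2: read(P0, v2) -> 38. No state change.
Op 3: read(P1, v0) -> 14. No state change.
Op 4: write(P1, v0, 114). refcount(pp0)=2>1 -> COPY to pp3. 4 ppages; refcounts: pp0:1 pp1:2 pp2:2 pp3:1
Op 5: write(P0, v0, 129). refcount(pp0)=1 -> write in place. 4 ppages; refcounts: pp0:1 pp1:2 pp2:2 pp3:1
Op 6: write(P1, v0, 112). refcount(pp3)=1 -> write in place. 4 ppages; refcounts: pp0:1 pp1:2 pp2:2 pp3:1
Op 7: write(P1, v1, 118). refcount(pp1)=2>1 -> COPY to pp4. 5 ppages; refcounts: pp0:1 pp1:1 pp2:2 pp3:1 pp4:1
Op 8: write(P0, v2, 192). refcount(pp2)=2>1 -> COPY to pp5. 6 ppages; refcounts: pp0:1 pp1:1 pp2:1 pp3:1 pp4:1 pp5:1
Op 9: write(P0, v1, 169). refcount(pp1)=1 -> write in place. 6 ppages; refcounts: pp0:1 pp1:1 pp2:1 pp3:1 pp4:1 pp5:1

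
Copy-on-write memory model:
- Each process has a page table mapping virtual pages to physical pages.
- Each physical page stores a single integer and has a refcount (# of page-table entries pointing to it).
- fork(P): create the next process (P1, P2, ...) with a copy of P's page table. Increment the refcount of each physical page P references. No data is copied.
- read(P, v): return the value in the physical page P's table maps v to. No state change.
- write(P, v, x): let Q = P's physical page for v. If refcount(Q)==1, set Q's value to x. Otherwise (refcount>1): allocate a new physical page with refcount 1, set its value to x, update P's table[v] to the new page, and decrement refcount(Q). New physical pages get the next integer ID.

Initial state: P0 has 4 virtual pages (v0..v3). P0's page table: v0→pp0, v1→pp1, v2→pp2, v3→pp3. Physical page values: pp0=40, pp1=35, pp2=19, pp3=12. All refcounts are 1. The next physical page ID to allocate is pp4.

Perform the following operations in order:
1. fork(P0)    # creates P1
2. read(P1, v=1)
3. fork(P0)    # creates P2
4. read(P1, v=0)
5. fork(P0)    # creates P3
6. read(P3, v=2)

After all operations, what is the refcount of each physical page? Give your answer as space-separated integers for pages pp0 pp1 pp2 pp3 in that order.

Op 1: fork(P0) -> P1. 4 ppages; refcounts: pp0:2 pp1:2 pp2:2 pp3:2
Op 2: read(P1, v1) -> 35. No state change.
Op 3: fork(P0) -> P2. 4 ppages; refcounts: pp0:3 pp1:3 pp2:3 pp3:3
Op 4: read(P1, v0) -> 40. No state change.
Op 5: fork(P0) -> P3. 4 ppages; refcounts: pp0:4 pp1:4 pp2:4 pp3:4
Op 6: read(P3, v2) -> 19. No state change.

Answer: 4 4 4 4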